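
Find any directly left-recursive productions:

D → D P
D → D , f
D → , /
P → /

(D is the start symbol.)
Direct left recursion occurs when N → N α for some non-terminal N (the right-hand side begins with the left-hand side itself).

D → D P: LEFT RECURSIVE (starts with D)
D → D , f: LEFT RECURSIVE (starts with D)
D → , /: starts with ','
P → /: starts with '/'

The grammar has direct left recursion on: D.

Answer: Yes, D is left-recursive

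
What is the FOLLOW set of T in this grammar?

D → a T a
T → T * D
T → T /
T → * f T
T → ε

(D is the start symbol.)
{ '*', '/', 'a' }

To compute FOLLOW(T), find every occurrence of T on a right-hand side N → α T β: add FIRST(β) \ {ε}, and if β is empty or nullable also add FOLLOW(N). Iterate to a fixed point.

In D → a T a: T is followed by a, add FIRST(a) \ {ε} = { 'a' }
In T → T * D: T is followed by '*' D, add FIRST('*' D) \ {ε} = { '*' }
In T → T /: T is followed by '/', add FIRST('/') \ {ε} = { '/' }
In T → * f T: T is at the end; this adds FOLLOW(T) to itself — nothing new

Taking the union: FOLLOW(T) = { '*', '/', 'a' }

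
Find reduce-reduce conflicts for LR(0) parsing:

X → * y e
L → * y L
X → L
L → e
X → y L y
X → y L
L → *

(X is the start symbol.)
Yes — I12: [L → e .] vs [X → * y e .]

Augment with X' → X and build the canonical LR(0) collection (I0 = CLOSURE({[X' → . X]}), then GOTO on every symbol after a dot until no new states appear). It has 13 states:
  I0: { [L → . * y L], [L → . *], [L → . e], [X → . * y e], [X → . L], [X → . y L y], [X → . y L], [X' → . X] }  — shift
  I1: { [L → * . y L], [L → * .], [X → * . y e] }  — shift, reduce
  I2: { [X → L .] }  — reduce
  I3: { [X' → X .] }  — accept
  I4: { [L → e .] }  — reduce
  I5: { [L → . * y L], [L → . *], [L → . e], [X → y . L y], [X → y . L] }  — shift
  I6: { [L → * . y L], [L → * .] }  — shift, reduce
  I7: { [X → y L . y], [X → y L .] }  — shift, reduce
  I8: { [X → y L y .] }  — reduce
  I9: { [L → * y . L], [L → . * y L], [L → . *], [L → . e] }  — shift
  I10: { [L → * y L .] }  — reduce
  I11: { [L → * y . L], [L → . * y L], [L → . *], [L → . e], [X → * y . e] }  — shift
  I12: { [L → e .], [X → * y e .] }  — 2 reduces

I12 contains complete items [L → e .], [X → * y e .] — reduce-reduce conflict.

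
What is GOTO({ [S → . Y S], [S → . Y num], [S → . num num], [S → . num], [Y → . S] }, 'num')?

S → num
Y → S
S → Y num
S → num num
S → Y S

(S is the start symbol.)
GOTO(I, 'num') = CLOSURE({ [A → αX.β] : [A → α.Xβ] ∈ I, X = 'num' })

Items with dot before 'num', with the dot advanced:
  [S → . num] → [S → num .]
  [S → . num num] → [S → num . num]
Closure adds nothing (no advanced item has the dot before a non-terminal).

GOTO = { [S → num . num], [S → num .] }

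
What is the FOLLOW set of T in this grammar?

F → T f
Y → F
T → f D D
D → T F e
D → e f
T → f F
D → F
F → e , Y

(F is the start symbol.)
In F → T f: T is followed by f, add FIRST(f) \ {ε} = { 'f' }
In D → T F e: T is followed by F e, add FIRST(F e) \ {ε} = { 'e', 'f' }

Taking the union: FOLLOW(T) = { 'e', 'f' }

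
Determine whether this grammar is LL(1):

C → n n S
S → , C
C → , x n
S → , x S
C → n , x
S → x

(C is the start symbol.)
No. Predict set conflict for C: { 'n' }

For C:
  PREDICT(C → n n S) = { 'n' }
  PREDICT(C → ',' x n) = { ',' }
  PREDICT(C → n ',' x) = { 'n' }
For S:
  PREDICT(S → ',' C) = { ',' }
  PREDICT(S → ',' x S) = { ',' }
  PREDICT(S → x) = { 'x' }

Conflict found: Predict set conflict for C: { 'n' }
The grammar is NOT LL(1).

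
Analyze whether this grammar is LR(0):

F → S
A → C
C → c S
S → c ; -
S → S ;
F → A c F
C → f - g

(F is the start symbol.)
Augment with F' → F and build the canonical LR(0) collection (I0 = CLOSURE({[F' → . F]}), then GOTO on every symbol after a dot until no new states appear). It has 16 states:
  I0: { [A → . C], [C → . c S], [C → . f - g], [F → . A c F], [F → . S], [F' → . F], [S → . S ;], [S → . c ; -] }  — shift
  I1: { [F → A . c F] }  — shift
  I2: { [A → C .] }  — reduce
  I3: { [F' → F .] }  — accept
  I4: { [F → S .], [S → S . ;] }  — shift, reduce
  I5: { [C → c . S], [S → . S ;], [S → . c ; -], [S → c . ; -] }  — shift
  I6: { [C → f . - g] }  — shift
  I7: { [C → f - . g] }  — shift
  I8: { [C → f - g .] }  — reduce
  I9: { [S → c ; . -] }  — shift
  I10: { [C → c S .], [S → S . ;] }  — shift, reduce
  I11: { [S → c . ; -] }  — shift
  I12: { [S → S ; .] }  — reduce
  I13: { [S → c ; - .] }  — reduce
  I14: { [A → . C], [C → . c S], [C → . f - g], [F → . A c F], [F → . S], [F → A c . F], [S → . S ;], [S → . c ; -] }  — shift
  I15: { [F → A c F .] }  — reduce

Conflict in state I4:
  Shift-reduce conflict between [F → S .] and [S → S . ;]
So the grammar is NOT LR(0).

Answer: No. Shift-reduce conflict between [F → S .] and [S → S . ;]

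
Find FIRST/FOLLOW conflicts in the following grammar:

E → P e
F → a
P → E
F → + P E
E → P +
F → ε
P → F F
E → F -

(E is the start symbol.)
A FIRST/FOLLOW conflict occurs when a non-terminal N has a nullable alternative N → β (β ⇒* ε) and another alternative N → α with FIRST(α) ∩ FOLLOW(N) ≠ ∅: on such a lookahead the parser cannot decide between expanding α and letting N vanish via β.

Nullable non-terminals: F, P.
FIRST sets used below: FIRST(E) = { '+', '-', 'a', 'e' }, FIRST(F) = { '+', 'a', ε }

F: nullable alternative(s) F → ε; FOLLOW(F) = { '+', '-', 'a', 'e' }
  F → a: FIRST \ {ε} = { 'a' } — overlaps FOLLOW(F) on { 'a' }: CONFLICT
  F → + P E: FIRST \ {ε} = { '+' } — overlaps FOLLOW(F) on { '+' }: CONFLICT
  F → ε: FIRST \ {ε} = { } — this is the only nullable alternative, skip

P: nullable alternative(s) P → F F; FOLLOW(P) = { '+', '-', 'a', 'e' }
  P → E: FIRST \ {ε} = { '+', '-', 'a', 'e' } — overlaps FOLLOW(P) on { '+', '-', 'a', 'e' }: CONFLICT
  P → F F: FIRST \ {ε} = { '+', 'a' } — this is the only nullable alternative, skip

E has no nullable alternative, so no FIRST/FOLLOW check is needed there.

So the grammar has 3 FIRST/FOLLOW conflicts (marked CONFLICT above).

Answer: Yes. F → a with FOLLOW(F) on { 'a' }; F → '+' P E with FOLLOW(F) on { '+' }; P → E with FOLLOW(P) on { '+', '-', 'a', 'e' }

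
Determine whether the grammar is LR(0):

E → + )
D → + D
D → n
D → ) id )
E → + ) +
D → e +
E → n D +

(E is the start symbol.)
No. Shift-reduce conflict between [E → + ) .] and [E → + ) . +]

Augment with E' → E and build the canonical LR(0) collection (I0 = CLOSURE({[E' → . E]}), then GOTO on every symbol after a dot until no new states appear). It has 16 states:
  I0: { [E → . + ) +], [E → . + )], [E → . n D +], [E' → . E] }  — shift
  I1: { [E → + . ) +], [E → + . )] }  — shift
  I2: { [E' → E .] }  — accept
  I3: { [D → . ) id )], [D → . + D], [D → . e +], [D → . n], [E → n . D +] }  — shift
  I4: { [D → ) . id )] }  — shift
  I5: { [D → + . D], [D → . ) id )], [D → . + D], [D → . e +], [D → . n] }  — shift
  I6: { [E → n D . +] }  — shift
  I7: { [D → e . +] }  — shift
  I8: { [D → n .] }  — reduce
  I9: { [D → e + .] }  — reduce
  I10: { [E → n D + .] }  — reduce
  I11: { [D → + D .] }  — reduce
  I12: { [D → ) id . )] }  — shift
  I13: { [D → ) id ) .] }  — reduce
  I14: { [E → + ) . +], [E → + ) .] }  — shift, reduce
  I15: { [E → + ) + .] }  — reduce

Conflict in state I14:
  Shift-reduce conflict between [E → + ) .] and [E → + ) . +]
So the grammar is NOT LR(0).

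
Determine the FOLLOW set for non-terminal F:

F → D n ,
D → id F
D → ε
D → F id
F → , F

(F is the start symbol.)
F is the start symbol, so $ ∈ FOLLOW(F).
In D → id F: F is at the end, add FOLLOW(D)
In D → F id: F is followed by id, add FIRST(id) \ {ε} = { 'id' }
In F → , F: F is at the end; this adds FOLLOW(F) to itself — nothing new

The FOLLOW sets referred to above (computed the same way, to a fixed point):
  FOLLOW(D) = { 'n' }

Taking the union: FOLLOW(F) = { $, 'id', 'n' }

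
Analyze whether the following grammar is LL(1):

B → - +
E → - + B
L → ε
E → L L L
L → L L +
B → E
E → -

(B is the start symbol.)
A grammar is LL(1) if for each non-terminal N with multiple productions, the predict sets of those productions are pairwise disjoint, where PREDICT(N → α) = (FIRST(α) \ {ε}) ∪ (FOLLOW(N) if α ⇒* ε).

Relevant sets:
  FIRST(E) = { '+', '-', ε }
  FIRST(L) = { '+', ε }
  FOLLOW(B) = { $ }
  FOLLOW(E) = { $ }
  FOLLOW(L) = { $, '+' }

For B:
  PREDICT(B → '-' '+') = { '-' }
  PREDICT(B → E) = { $, '+', '-' }
For E:
  PREDICT(E → '-' '+' B) = { '-' }
  PREDICT(E → L L L) = { $, '+' }
  PREDICT(E → '-') = { '-' }
For L:
  PREDICT(L → ε) = { $, '+' }
  PREDICT(L → L L '+') = { '+' }

Conflict found: Predict set conflict for B: { '-' }
The grammar is NOT LL(1).

Answer: No. Predict set conflict for B: { '-' }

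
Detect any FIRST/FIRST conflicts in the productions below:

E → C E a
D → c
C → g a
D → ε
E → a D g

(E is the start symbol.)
No FIRST/FIRST conflicts.

A FIRST/FIRST conflict occurs when two productions N → α and N → β for the same non-terminal have FIRST(α) ∩ FIRST(β) ≠ ∅ (with ε ∈ FIRST of a nullable right-hand side, so two nullable alternatives also conflict).

FIRST sets of the non-terminals at (or reachable through a nullable prefix from) the front of some alternative:
  FIRST(C) = { 'g' }

Productions for E:
  E → C E a: FIRST = { 'g' }
  E → a D g: FIRST = { 'a' }
Productions for D:
  D → c: FIRST = { 'c' }
  D → ε: FIRST = { ε }
C has only one production, so no FIRST/FIRST conflict is possible there.

All alternatives of each non-terminal have pairwise disjoint FIRST sets.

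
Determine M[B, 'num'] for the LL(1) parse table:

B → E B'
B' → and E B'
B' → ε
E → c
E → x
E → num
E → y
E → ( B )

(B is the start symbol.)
B → E B'

To find M[B, 'num'], we find productions for B where 'num' is in the predict set (PREDICT(N → α) = (FIRST(α) \ {ε}) ∪ (FOLLOW(N) if α ⇒* ε)).

Relevant sets:
  FIRST(E) = { '(', 'c', 'num', 'x', 'y' }

B → E B': PREDICT = { '(', 'c', 'num', 'x', 'y' }
  'num' is in predict set, so this production goes in M[B, 'num']

M[B, 'num'] = B → E B'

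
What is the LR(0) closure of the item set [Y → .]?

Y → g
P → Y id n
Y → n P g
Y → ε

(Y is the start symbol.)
Start with: [Y → .]
The dot is at the end, so nothing is added.

CLOSURE = { [Y → .] }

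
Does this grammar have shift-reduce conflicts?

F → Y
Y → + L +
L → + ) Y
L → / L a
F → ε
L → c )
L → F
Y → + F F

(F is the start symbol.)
Yes — I0: [F → .] vs [Y → . + F F]; I1: [F → .] vs [L → . + ) Y]; I4: [F → .] vs [L → . + ) Y]; I5: [F → .] vs [L → . + ) Y]; I6: [F → .] vs [Y → . + F F]

Augment with F' → F and build the canonical LR(0) collection (I0 = CLOSURE({[F' → . F]}), then GOTO on every symbol after a dot until no new states appear). It has 17 states:
  I0: { [F → . Y], [F → .], [F' → . F], [Y → . + F F], [Y → . + L +] }  — shift, reduce
  I1: { [F → . Y], [F → .], [L → . + ) Y], [L → . / L a], [L → . F], [L → . c )], [Y → + . F F], [Y → + . L +], [Y → . + F F], [Y → . + L +] }  — shift, reduce
  I2: { [F' → F .] }  — accept
  I3: { [F → Y .] }  — reduce
  I4: { [F → . Y], [F → .], [L → + . ) Y], [L → . + ) Y], [L → . / L a], [L → . F], [L → . c )], [Y → + . F F], [Y → + . L +], [Y → . + F F], [Y → . + L +] }  — shift, reduce
  I5: { [F → . Y], [F → .], [L → . + ) Y], [L → . / L a], [L → . F], [L → . c )], [L → / . L a], [Y → . + F F], [Y → . + L +] }  — shift, reduce
  I6: { [F → . Y], [F → .], [L → F .], [Y → + F . F], [Y → . + F F], [Y → . + L +] }  — shift, 2 reduces
  I7: { [Y → + L . +] }  — shift
  I8: { [L → c . )] }  — shift
  I9: { [L → c ) .] }  — reduce
  I10: { [Y → + L + .] }  — reduce
  I11: { [Y → + F F .] }  — reduce
  I12: { [L → F .] }  — reduce
  I13: { [L → / L . a] }  — shift
  I14: { [L → / L a .] }  — reduce
  I15: { [L → + ) . Y], [Y → . + F F], [Y → . + L +] }  — shift
  I16: { [L → + ) Y .] }  — reduce

I0 contains reduce item [F → .] and shift items [Y → . + F F], [Y → . + L +] — shift-reduce conflict.
I1 contains reduce item [F → .] and shift items [L → . + ) Y], [L → . / L a], [L → . c )], [Y → . + F F], [Y → . + L +] — shift-reduce conflict.
I4 contains reduce item [F → .] and shift items [L → . + ) Y], [L → + . ) Y], [L → . / L a], [L → . c )], [Y → . + F F], [Y → . + L +] — shift-reduce conflict.
I5 contains reduce item [F → .] and shift items [L → . + ) Y], [L → . / L a], [L → . c )], [Y → . + F F], [Y → . + L +] — shift-reduce conflict.
I6 contains reduce items [F → .], [L → F .] and shift items [Y → . + F F], [Y → . + L +] — shift-reduce conflict.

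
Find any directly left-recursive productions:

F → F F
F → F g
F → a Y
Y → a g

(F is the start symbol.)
F → F F: LEFT RECURSIVE (starts with F)
F → F g: LEFT RECURSIVE (starts with F)
F → a Y: starts with a
Y → a g: starts with a

The grammar has direct left recursion on: F.

Answer: Yes, F is left-recursive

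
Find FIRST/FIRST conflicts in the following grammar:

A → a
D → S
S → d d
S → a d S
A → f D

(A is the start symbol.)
Productions for A:
  A → a: FIRST = { 'a' }
  A → f D: FIRST = { 'f' }
Productions for S:
  S → d d: FIRST = { 'd' }
  S → a d S: FIRST = { 'a' }
D has only one production, so no FIRST/FIRST conflict is possible there.

All alternatives of each non-terminal have pairwise disjoint FIRST sets.

Answer: No FIRST/FIRST conflicts.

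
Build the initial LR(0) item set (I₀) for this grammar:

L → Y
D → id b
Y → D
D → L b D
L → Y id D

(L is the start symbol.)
First, augment the grammar with L' → L
I₀ = CLOSURE({ [L' → . L] }):
  [L' → . L] has the dot before L: add [L → . Y], [L → . Y id D]
  [L → . Y] has the dot before Y: add [Y → . D]
  [Y → . D] has the dot before D: add [D → . id b], [D → . L b D]
No further items can be added.

I₀ = { [D → . L b D], [D → . id b], [L → . Y id D], [L → . Y], [L' → . L], [Y → . D] }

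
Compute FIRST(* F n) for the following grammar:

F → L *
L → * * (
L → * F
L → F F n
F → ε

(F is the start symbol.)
{ '*' }

To compute FIRST(* F n), process the symbols left to right:
Symbol * is a terminal. Add '*' and stop.
FIRST(* F n) = { '*' }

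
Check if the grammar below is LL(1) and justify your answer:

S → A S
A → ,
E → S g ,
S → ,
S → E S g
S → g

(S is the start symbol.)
A grammar is LL(1) if for each non-terminal N with multiple productions, the predict sets of those productions are pairwise disjoint, where PREDICT(N → α) = (FIRST(α) \ {ε}) ∪ (FOLLOW(N) if α ⇒* ε).

Relevant sets:
  FIRST(A) = { ',' }
  FIRST(E) = { ',', 'g' }

For S:
  PREDICT(S → A S) = { ',' }
  PREDICT(S → ',') = { ',' }
  PREDICT(S → E S g) = { ',', 'g' }
  PREDICT(S → g) = { 'g' }
A, E have a single production, so nothing to check there.

Conflict found: Predict set conflict for S: { ',' }
The grammar is NOT LL(1).

Answer: No. Predict set conflict for S: { ',' }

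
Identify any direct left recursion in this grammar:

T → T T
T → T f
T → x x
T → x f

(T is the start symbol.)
T → T T: LEFT RECURSIVE (starts with T)
T → T f: LEFT RECURSIVE (starts with T)
T → x x: starts with x
T → x f: starts with x

The grammar has direct left recursion on: T.

Answer: Yes, T is left-recursive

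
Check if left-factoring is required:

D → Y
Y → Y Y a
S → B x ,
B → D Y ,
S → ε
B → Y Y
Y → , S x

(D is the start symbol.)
No, left-factoring is not needed

Left-factoring is needed when two productions for the same non-terminal
share a common prefix on the right-hand side.

Productions for Y:
  Y → Y Y a
  Y → , S x
Productions for S:
  S → B x ,
  S → ε
Productions for B:
  B → D Y ,
  B → Y Y

No common prefixes found.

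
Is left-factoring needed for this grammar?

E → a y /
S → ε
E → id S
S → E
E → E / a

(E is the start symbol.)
No, left-factoring is not needed

Left-factoring is needed when two productions for the same non-terminal
share a common prefix on the right-hand side.

Productions for E:
  E → a y /
  E → id S
  E → E / a
Productions for S:
  S → ε
  S → E

No common prefixes found.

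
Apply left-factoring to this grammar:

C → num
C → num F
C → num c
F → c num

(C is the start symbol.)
Left-factoring transforms A → αβ₁ | αβ₂ into A → αA' and A' → β₁ | β₂
(α is the longest common prefix among the alternatives). Repeat until
no nonterminal has two alternatives with a common prefix.

Round 1: C has alternatives sharing prefix 'num'. Introduce C': C → num C'
  Add: C' → ε
  Add: C' → F
  Add: C' → c

No remaining common prefixes — done.

Resulting grammar:
C → num C'
C' → ε
C' → F
C' → c
F → c num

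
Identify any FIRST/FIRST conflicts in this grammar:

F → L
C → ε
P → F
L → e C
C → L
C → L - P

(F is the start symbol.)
Yes. C → L / C → L '-' P on { 'e' }

FIRST sets of the non-terminals at (or reachable through a nullable prefix from) the front of some alternative:
  FIRST(L) = { 'e' }

Productions for C:
  C → ε: FIRST = { ε }
  C → L: FIRST = { 'e' }
  C → L - P: FIRST = { 'e' }
F, P, L have only one production, so no FIRST/FIRST conflict is possible there.

Conflict for C: C → L and C → L - P
  Overlap: { 'e' }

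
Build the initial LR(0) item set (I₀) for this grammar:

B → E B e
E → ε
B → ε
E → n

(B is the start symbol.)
First, augment the grammar with B' → B
I₀ = CLOSURE({ [B' → . B] }):
  [B' → . B] has the dot before B: add [B → . E B e], [B → .]
  [B → . E B e] has the dot before E: add [E → .], [E → . n]
No further items can be added.

I₀ = { [B → . E B e], [B → .], [B' → . B], [E → . n], [E → .] }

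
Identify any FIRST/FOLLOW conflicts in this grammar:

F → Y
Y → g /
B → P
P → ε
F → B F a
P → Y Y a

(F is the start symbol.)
A FIRST/FOLLOW conflict occurs when a non-terminal N has a nullable alternative N → β (β ⇒* ε) and another alternative N → α with FIRST(α) ∩ FOLLOW(N) ≠ ∅: on such a lookahead the parser cannot decide between expanding α and letting N vanish via β.

Nullable non-terminals: B, P.
FIRST sets used below: FIRST(Y) = { 'g' }
B has a nullable alternative but only one production, so nothing to check.

P: nullable alternative(s) P → ε; FOLLOW(P) = { 'g' }
  P → ε: FIRST \ {ε} = { } — this is the only nullable alternative, skip
  P → Y Y a: FIRST \ {ε} = { 'g' } — overlaps FOLLOW(P) on { 'g' }: CONFLICT

F, Y have no nullable alternative, so no FIRST/FOLLOW check is needed there.

So the grammar has 1 FIRST/FOLLOW conflict (marked CONFLICT above).

Answer: Yes. P → Y Y a with FOLLOW(P) on { 'g' }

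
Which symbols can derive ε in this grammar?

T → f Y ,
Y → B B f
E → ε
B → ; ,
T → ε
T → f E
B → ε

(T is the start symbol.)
{ 'B', 'E', 'T' }

A non-terminal is nullable if it can derive ε (the empty string): either it has an ε-production, or it has a production whose right-hand side consists entirely of nullable non-terminals.

ε-productions: E → ε, T → ε, B → ε
So E, T, B are immediately nullable.
No further non-terminal can be added: every production for the remaining non-terminals contains a terminal or a non-nullable non-terminal.
Nullable = { 'B', 'E', 'T' }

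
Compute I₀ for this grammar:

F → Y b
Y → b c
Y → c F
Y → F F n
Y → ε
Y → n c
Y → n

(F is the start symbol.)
First, augment the grammar with F' → F
I₀ = CLOSURE({ [F' → . F] }):
  [F' → . F] has the dot before F: add [F → . Y b]
  [F → . Y b] has the dot before Y: add [Y → . b c], [Y → . c F], [Y → . F F n], [Y → .], [Y → . n c], [Y → . n]
No further items can be added.

I₀ = { [F → . Y b], [F' → . F], [Y → . F F n], [Y → . b c], [Y → . c F], [Y → . n c], [Y → . n], [Y → .] }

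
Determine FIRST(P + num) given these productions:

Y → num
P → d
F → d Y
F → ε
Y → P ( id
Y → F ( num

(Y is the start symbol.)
{ 'd' }

FIRST sets of the non-terminals involved (from the grammar, by fixed-point iteration):
  FIRST(P) = { 'd' }

To compute FIRST(P + num), process the symbols left to right:
Symbol P is a non-terminal. Add FIRST(P) \ {ε} = { 'd' }
P is not nullable (ε ∉ FIRST(P)), so stop here.
FIRST(P + num) = { 'd' }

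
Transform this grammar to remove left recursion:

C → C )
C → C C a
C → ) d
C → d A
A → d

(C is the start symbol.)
C is directly left-recursive. The standard transformation for
  A → A α₁ | ... | A α_m | β₁ | ... | β_n
is
  A  → β₁ A' | ... | β_n A'
  A' → α₁ A' | ... | α_m A' | ε

C → ) d becomes C → ) d C'
C → d A becomes C → d A C'
C → C ) becomes C' → ) C'
C → C C a becomes C' → C a C'
Add C' → ε

Productions for other non-terminals are unchanged:
  A → d

Resulting grammar:
C → ) d C'
C → d A C'
C' → ) C'
C' → C a C'
C' → ε
A → d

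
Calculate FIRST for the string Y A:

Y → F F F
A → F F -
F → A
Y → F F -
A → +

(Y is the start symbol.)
{ '+' }

FIRST sets of the non-terminals involved (from the grammar, by fixed-point iteration):
  FIRST(Y) = { '+' }

To compute FIRST(Y A), process the symbols left to right:
Symbol Y is a non-terminal. Add FIRST(Y) \ {ε} = { '+' }
Y is not nullable (ε ∉ FIRST(Y)), so stop here.
FIRST(Y A) = { '+' }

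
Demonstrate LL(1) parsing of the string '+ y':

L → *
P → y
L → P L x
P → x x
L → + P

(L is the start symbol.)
LL(1) parsing maintains a stack (initially the start symbol over $) and the input. At each step: if the stack top is a terminal, match it against the current input token; if it is a non-terminal N, replace it with the RHS of M[N, lookahead] (the unique production whose predict set contains the lookahead).

Stack is shown with the top on the left.

Stack  Input  Action
--------------------
L $    + y $  output L → + P
+ P $  + y $  match '+'
P $    y $    output P → y
y $    y $    match 'y'
$      $      accept

The string is accepted.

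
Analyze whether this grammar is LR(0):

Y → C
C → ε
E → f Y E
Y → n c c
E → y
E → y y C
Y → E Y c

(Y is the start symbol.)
Augment with Y' → Y and build the canonical LR(0) collection (I0 = CLOSURE({[Y' → . Y]}), then GOTO on every symbol after a dot until no new states appear). It has 15 states:
  I0: { [C → .], [E → . f Y E], [E → . y y C], [E → . y], [Y → . C], [Y → . E Y c], [Y → . n c c], [Y' → . Y] }  — shift, reduce
  I1: { [Y → C .] }  — reduce
  I2: { [C → .], [E → . f Y E], [E → . y y C], [E → . y], [Y → . C], [Y → . E Y c], [Y → . n c c], [Y → E . Y c] }  — shift, reduce
  I3: { [Y' → Y .] }  — accept
  I4: { [C → .], [E → . f Y E], [E → . y y C], [E → . y], [E → f . Y E], [Y → . C], [Y → . E Y c], [Y → . n c c] }  — shift, reduce
  I5: { [Y → n . c c] }  — shift
  I6: { [E → y . y C], [E → y .] }  — shift, reduce
  I7: { [C → .], [E → y y . C] }  — reduce
  I8: { [E → y y C .] }  — reduce
  I9: { [Y → n c . c] }  — shift
  I10: { [Y → n c c .] }  — reduce
  I11: { [E → . f Y E], [E → . y y C], [E → . y], [E → f Y . E] }  — shift
  I12: { [E → f Y E .] }  — reduce
  I13: { [Y → E Y . c] }  — shift
  I14: { [Y → E Y c .] }  — reduce

Conflict in state I0:
  Shift-reduce conflict between [C → .] and [E → . f Y E]
So the grammar is NOT LR(0).

Answer: No. Shift-reduce conflict between [C → .] and [E → . f Y E]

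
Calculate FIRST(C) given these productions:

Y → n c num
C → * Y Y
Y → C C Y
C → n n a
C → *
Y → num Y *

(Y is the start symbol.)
{ '*', 'n' }

From C → * Y Y:
  - '*' is a terminal: add '*' and stop
From C → n n a:
  - n is a terminal: add 'n' and stop
From C → *:
  - '*' is a terminal: add '*' and stop

Collecting: FIRST(C) = { '*', 'n' }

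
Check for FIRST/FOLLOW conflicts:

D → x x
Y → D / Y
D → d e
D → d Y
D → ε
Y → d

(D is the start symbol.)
A FIRST/FOLLOW conflict occurs when a non-terminal N has a nullable alternative N → β (β ⇒* ε) and another alternative N → α with FIRST(α) ∩ FOLLOW(N) ≠ ∅: on such a lookahead the parser cannot decide between expanding α and letting N vanish via β.

Nullable non-terminals: D.

D: nullable alternative(s) D → ε; FOLLOW(D) = { $, '/' }
  D → x x: FIRST \ {ε} = { 'x' } — disjoint from FOLLOW(D)
  D → d e: FIRST \ {ε} = { 'd' } — disjoint from FOLLOW(D)
  D → d Y: FIRST \ {ε} = { 'd' } — disjoint from FOLLOW(D)
  D → ε: FIRST \ {ε} = { } — this is the only nullable alternative, skip

Y has no nullable alternative, so no FIRST/FOLLOW check is needed there.

No FIRST/FOLLOW conflicts found.

Answer: No FIRST/FOLLOW conflicts.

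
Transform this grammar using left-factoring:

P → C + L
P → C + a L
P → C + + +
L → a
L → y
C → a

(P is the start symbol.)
P → C + P'
P' → L
P' → a L
P' → + +
L → a
L → y
C → a

Left-factoring transforms A → αβ₁ | αβ₂ into A → αA' and A' → β₁ | β₂
(α is the longest common prefix among the alternatives). Repeat until
no nonterminal has two alternatives with a common prefix.

Round 1: P has alternatives sharing prefix 'C +'. Introduce P': P → C + P'
  Add: P' → L
  Add: P' → a L
  Add: P' → + +

No remaining common prefixes — done.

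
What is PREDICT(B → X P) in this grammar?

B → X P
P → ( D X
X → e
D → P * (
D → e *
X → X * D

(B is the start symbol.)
{ 'e' }

PREDICT(B → X P) = (FIRST(RHS) \ {ε}) ∪ (FOLLOW(B) if ε ∈ FIRST(RHS), i.e. RHS ⇒* ε)
FIRST(X) = { 'e' }
FIRST(X P) = { 'e' }
ε ∉ FIRST(X P), so FOLLOW(B) is not added.
PREDICT(B → X P) = { 'e' }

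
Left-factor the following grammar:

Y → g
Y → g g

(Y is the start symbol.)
Left-factoring transforms A → αβ₁ | αβ₂ into A → αA' and A' → β₁ | β₂
(α is the longest common prefix among the alternatives). Repeat until
no nonterminal has two alternatives with a common prefix.

Round 1: Y has alternatives sharing prefix 'g'. Introduce Y': Y → g Y'
  Add: Y' → ε
  Add: Y' → g

No remaining common prefixes — done.

Resulting grammar:
Y → g Y'
Y' → ε
Y' → g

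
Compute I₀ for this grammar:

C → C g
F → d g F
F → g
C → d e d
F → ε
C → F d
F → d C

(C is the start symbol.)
{ [C → . C g], [C → . F d], [C → . d e d], [C' → . C], [F → . d C], [F → . d g F], [F → . g], [F → .] }

First, augment the grammar with C' → C
I₀ = CLOSURE({ [C' → . C] }):
  [C' → . C] has the dot before C: add [C → . C g], [C → . d e d], [C → . F d]
  [C → . F d] has the dot before F: add [F → . d g F], [F → . g], [F → .], [F → . d C]
No further items can be added.

I₀ = { [C → . C g], [C → . F d], [C → . d e d], [C' → . C], [F → . d C], [F → . d g F], [F → . g], [F → .] }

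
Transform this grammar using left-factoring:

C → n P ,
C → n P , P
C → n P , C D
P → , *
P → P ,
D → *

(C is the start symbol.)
C → n P , C'
C' → ε
C' → P
C' → C D
P → , *
P → P ,
D → *

Left-factoring transforms A → αβ₁ | αβ₂ into A → αA' and A' → β₁ | β₂
(α is the longest common prefix among the alternatives). Repeat until
no nonterminal has two alternatives with a common prefix.

Round 1: C has alternatives sharing prefix 'n P ,'. Introduce C': C → n P , C'
  Add: C' → ε
  Add: C' → P
  Add: C' → C D

No remaining common prefixes — done.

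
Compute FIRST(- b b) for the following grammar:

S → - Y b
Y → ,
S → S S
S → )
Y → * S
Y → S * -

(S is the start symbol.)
To compute FIRST(- b b), process the symbols left to right:
Symbol - is a terminal. Add '-' and stop.
FIRST(- b b) = { '-' }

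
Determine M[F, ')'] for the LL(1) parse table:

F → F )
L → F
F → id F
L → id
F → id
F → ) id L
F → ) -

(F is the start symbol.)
F → F ), F → ) id L, F → ) -

To find M[F, ')'], we find productions for F where ')' is in the predict set (PREDICT(N → α) = (FIRST(α) \ {ε}) ∪ (FOLLOW(N) if α ⇒* ε)).

Relevant sets:
  FIRST(F) = { ')', 'id' }

F → F ): PREDICT = { ')', 'id' }
  ')' is in predict set, so this production goes in M[F, ')']
F → id F: PREDICT = { 'id' }
F → id: PREDICT = { 'id' }
F → ) id L: PREDICT = { ')' }
  ')' is in predict set, so this production goes in M[F, ')']
F → ) -: PREDICT = { ')' }
  ')' is in predict set, so this production goes in M[F, ')']

M[F, ')'] = F → F ), F → ) id L, F → ) -  (a multiply-defined cell — the grammar is not LL(1))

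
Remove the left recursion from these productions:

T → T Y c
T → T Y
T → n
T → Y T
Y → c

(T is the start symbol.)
T is directly left-recursive. The standard transformation for
  A → A α₁ | ... | A α_m | β₁ | ... | β_n
is
  A  → β₁ A' | ... | β_n A'
  A' → α₁ A' | ... | α_m A' | ε

T → n becomes T → n T'
T → Y T becomes T → Y T T'
T → T Y c becomes T' → Y c T'
T → T Y becomes T' → Y T'
Add T' → ε

Productions for other non-terminals are unchanged:
  Y → c

Resulting grammar:
T → n T'
T → Y T T'
T' → Y c T'
T' → Y T'
T' → ε
Y → c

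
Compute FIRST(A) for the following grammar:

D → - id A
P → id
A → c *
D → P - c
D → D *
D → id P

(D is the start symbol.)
From A → c *:
  - c is a terminal: add 'c' and stop

Collecting: FIRST(A) = { 'c' }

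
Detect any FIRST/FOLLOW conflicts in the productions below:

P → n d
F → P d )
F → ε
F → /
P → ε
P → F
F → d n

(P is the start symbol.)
A FIRST/FOLLOW conflict occurs when a non-terminal N has a nullable alternative N → β (β ⇒* ε) and another alternative N → α with FIRST(α) ∩ FOLLOW(N) ≠ ∅: on such a lookahead the parser cannot decide between expanding α and letting N vanish via β.

Nullable non-terminals: F, P.
FIRST sets used below: FIRST(P) = { '/', 'd', 'n', ε }, FIRST(F) = { '/', 'd', 'n', ε }

F: nullable alternative(s) F → ε; FOLLOW(F) = { $, 'd' }
  F → P d ): FIRST \ {ε} = { '/', 'd', 'n' } — overlaps FOLLOW(F) on { 'd' }: CONFLICT
  F → ε: FIRST \ {ε} = { } — this is the only nullable alternative, skip
  F → /: FIRST \ {ε} = { '/' } — disjoint from FOLLOW(F)
  F → d n: FIRST \ {ε} = { 'd' } — overlaps FOLLOW(F) on { 'd' }: CONFLICT

P: nullable alternative(s) P → ε, P → F; FOLLOW(P) = { $, 'd' }
  P → n d: FIRST \ {ε} = { 'n' } — disjoint from FOLLOW(P)
  P → ε: FIRST \ {ε} = { } — disjoint from FOLLOW(P)
  P → F: FIRST \ {ε} = { '/', 'd', 'n' } — overlaps FOLLOW(P) on { 'd' }: CONFLICT

So the grammar has 3 FIRST/FOLLOW conflicts (marked CONFLICT above).

Answer: Yes. P → F with FOLLOW(P) on { 'd' }; F → P d ')' with FOLLOW(F) on { 'd' }; F → d n with FOLLOW(F) on { 'd' }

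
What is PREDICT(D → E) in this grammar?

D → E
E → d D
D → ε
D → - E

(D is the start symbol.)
{ 'd' }

PREDICT(D → E) = (FIRST(RHS) \ {ε}) ∪ (FOLLOW(D) if ε ∈ FIRST(RHS), i.e. RHS ⇒* ε)
FIRST(E) = { 'd' }
FIRST(E) = { 'd' }
ε ∉ FIRST(E), so FOLLOW(D) is not added.
PREDICT(D → E) = { 'd' }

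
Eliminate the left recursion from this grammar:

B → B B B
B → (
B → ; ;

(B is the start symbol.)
B → ( B'
B → ; ; B'
B' → B B B'
B' → ε

B is directly left-recursive. The standard transformation for
  A → A α₁ | ... | A α_m | β₁ | ... | β_n
is
  A  → β₁ A' | ... | β_n A'
  A' → α₁ A' | ... | α_m A' | ε

B → ( becomes B → ( B'
B → ; ; becomes B → ; ; B'
B → B B B becomes B' → B B B'
Add B' → ε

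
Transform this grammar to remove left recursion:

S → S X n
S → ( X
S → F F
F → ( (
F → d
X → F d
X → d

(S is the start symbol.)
S → ( X S'
S → F F S'
S' → X n S'
S' → ε
F → ( (
F → d
X → F d
X → d

S is directly left-recursive. The standard transformation for
  A → A α₁ | ... | A α_m | β₁ | ... | β_n
is
  A  → β₁ A' | ... | β_n A'
  A' → α₁ A' | ... | α_m A' | ε

S → ( X becomes S → ( X S'
S → F F becomes S → F F S'
S → S X n becomes S' → X n S'
Add S' → ε

Productions for other non-terminals are unchanged:
  F → ( (
  F → d
  X → F d
  X → d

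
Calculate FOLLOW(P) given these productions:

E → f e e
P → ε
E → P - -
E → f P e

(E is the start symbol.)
To compute FOLLOW(P), find every occurrence of P on a right-hand side N → α P β: add FIRST(β) \ {ε}, and if β is empty or nullable also add FOLLOW(N). Iterate to a fixed point.

In E → P - -: P is followed by '-' '-', add FIRST('-' '-') \ {ε} = { '-' }
In E → f P e: P is followed by e, add FIRST(e) \ {ε} = { 'e' }

Taking the union: FOLLOW(P) = { '-', 'e' }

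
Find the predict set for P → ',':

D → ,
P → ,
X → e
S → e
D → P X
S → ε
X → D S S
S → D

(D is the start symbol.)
{ ',' }

PREDICT(P → ',') = (FIRST(RHS) \ {ε}) ∪ (FOLLOW(P) if ε ∈ FIRST(RHS), i.e. RHS ⇒* ε)
FIRST(',') = { ',' }
ε ∉ FIRST(','), so FOLLOW(P) is not added.
PREDICT(P → ',') = { ',' }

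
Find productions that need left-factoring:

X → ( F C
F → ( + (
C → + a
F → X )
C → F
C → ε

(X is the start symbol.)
Left-factoring is needed when two productions for the same non-terminal
share a common prefix on the right-hand side.

Productions for F:
  F → ( + (
  F → X )
Productions for C:
  C → + a
  C → F
  C → ε

No common prefixes found.

Answer: No, left-factoring is not needed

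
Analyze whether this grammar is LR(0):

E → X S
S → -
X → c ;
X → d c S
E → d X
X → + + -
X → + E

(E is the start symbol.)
Yes, the grammar is LR(0)

Augment with E' → E and build the canonical LR(0) collection (I0 = CLOSURE({[E' → . E]}), then GOTO on every symbol after a dot until no new states appear). It has 17 states:
  I0: { [E → . X S], [E → . d X], [E' → . E], [X → . + + -], [X → . + E], [X → . c ;], [X → . d c S] }  — shift
  I1: { [E → . X S], [E → . d X], [X → + . + -], [X → + . E], [X → . + + -], [X → . + E], [X → . c ;], [X → . d c S] }  — shift
  I2: { [E' → E .] }  — accept
  I3: { [E → X . S], [S → . -] }  — shift
  I4: { [X → c . ;] }  — shift
  I5: { [E → d . X], [X → . + + -], [X → . + E], [X → . c ;], [X → . d c S], [X → d . c S] }  — shift
  I6: { [E → d X .] }  — reduce
  I7: { [S → . -], [X → c . ;], [X → d c . S] }  — shift
  I8: { [X → d . c S] }  — shift
  I9: { [S → . -], [X → d c . S] }  — shift
  I10: { [S → - .] }  — reduce
  I11: { [X → d c S .] }  — reduce
  I12: { [X → c ; .] }  — reduce
  I13: { [E → X S .] }  — reduce
  I14: { [E → . X S], [E → . d X], [X → + + . -], [X → + . + -], [X → + . E], [X → . + + -], [X → . + E], [X → . c ;], [X → . d c S] }  — shift
  I15: { [X → + E .] }  — reduce
  I16: { [X → + + - .] }  — reduce

Every state is either a pure shift/goto state or contains exactly one complete item and nothing to shift — no conflicts. The grammar is LR(0).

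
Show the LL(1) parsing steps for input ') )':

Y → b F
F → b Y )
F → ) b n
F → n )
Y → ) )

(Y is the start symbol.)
LL(1) parsing maintains a stack (initially the start symbol over $) and the input. At each step: if the stack top is a terminal, match it against the current input token; if it is a non-terminal N, replace it with the RHS of M[N, lookahead] (the unique production whose predict set contains the lookahead).

Stack is shown with the top on the left.

Stack  Input  Action
--------------------
Y $    ) ) $  output Y → ) )
) ) $  ) ) $  match ')'
) $    ) $    match ')'
$      $      accept

The string is accepted.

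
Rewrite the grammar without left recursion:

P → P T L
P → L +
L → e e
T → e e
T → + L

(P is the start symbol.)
P → L + P'
P' → T L P'
P' → ε
L → e e
T → e e
T → + L

P is directly left-recursive. The standard transformation for
  A → A α₁ | ... | A α_m | β₁ | ... | β_n
is
  A  → β₁ A' | ... | β_n A'
  A' → α₁ A' | ... | α_m A' | ε

P → L + becomes P → L + P'
P → P T L becomes P' → T L P'
Add P' → ε

Productions for other non-terminals are unchanged:
  L → e e
  T → e e
  T → + L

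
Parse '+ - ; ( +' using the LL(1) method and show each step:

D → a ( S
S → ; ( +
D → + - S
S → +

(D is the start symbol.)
LL(1) parsing maintains a stack (initially the start symbol over $) and the input. At each step: if the stack top is a terminal, match it against the current input token; if it is a non-terminal N, replace it with the RHS of M[N, lookahead] (the unique production whose predict set contains the lookahead).

Stack is shown with the top on the left.

Stack    Input        Action
----------------------------
D $      + - ; ( + $  output D → + - S
+ - S $  + - ; ( + $  match '+'
- S $    - ; ( + $    match '-'
S $      ; ( + $      output S → ; ( +
; ( + $  ; ( + $      match ';'
( + $    ( + $        match '('
+ $      + $          match '+'
$        $            accept

The string is accepted.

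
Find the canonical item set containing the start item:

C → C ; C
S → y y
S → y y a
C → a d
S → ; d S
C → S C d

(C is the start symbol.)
First, augment the grammar with C' → C
I₀ = CLOSURE({ [C' → . C] }):
  [C' → . C] has the dot before C: add [C → . C ; C], [C → . a d], [C → . S C d]
  [C → . S C d] has the dot before S: add [S → . y y], [S → . y y a], [S → . ; d S]
No further items can be added.

I₀ = { [C → . C ; C], [C → . S C d], [C → . a d], [C' → . C], [S → . ; d S], [S → . y y a], [S → . y y] }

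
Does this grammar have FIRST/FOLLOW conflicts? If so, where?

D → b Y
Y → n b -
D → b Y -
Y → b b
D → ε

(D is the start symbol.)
No FIRST/FOLLOW conflicts.

A FIRST/FOLLOW conflict occurs when a non-terminal N has a nullable alternative N → β (β ⇒* ε) and another alternative N → α with FIRST(α) ∩ FOLLOW(N) ≠ ∅: on such a lookahead the parser cannot decide between expanding α and letting N vanish via β.

Nullable non-terminals: D.

D: nullable alternative(s) D → ε; FOLLOW(D) = { $ }
  D → b Y: FIRST \ {ε} = { 'b' } — disjoint from FOLLOW(D)
  D → b Y -: FIRST \ {ε} = { 'b' } — disjoint from FOLLOW(D)
  D → ε: FIRST \ {ε} = { } — this is the only nullable alternative, skip

Y has no nullable alternative, so no FIRST/FOLLOW check is needed there.

No FIRST/FOLLOW conflicts found.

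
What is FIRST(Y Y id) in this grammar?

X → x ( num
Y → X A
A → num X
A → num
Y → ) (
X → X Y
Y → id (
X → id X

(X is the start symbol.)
FIRST sets of the non-terminals involved (from the grammar, by fixed-point iteration):
  FIRST(Y) = { ')', 'id', 'x' }

To compute FIRST(Y Y id), process the symbols left to right:
Symbol Y is a non-terminal. Add FIRST(Y) \ {ε} = { ')', 'id', 'x' }
Y is not nullable (ε ∉ FIRST(Y)), so stop here.
FIRST(Y Y id) = { ')', 'id', 'x' }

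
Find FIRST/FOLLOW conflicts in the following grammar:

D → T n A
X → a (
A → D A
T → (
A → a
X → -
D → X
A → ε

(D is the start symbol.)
Yes. A → D A with FOLLOW(A) on { '(', '-', 'a' }; A → a with FOLLOW(A) on { 'a' }

A FIRST/FOLLOW conflict occurs when a non-terminal N has a nullable alternative N → β (β ⇒* ε) and another alternative N → α with FIRST(α) ∩ FOLLOW(N) ≠ ∅: on such a lookahead the parser cannot decide between expanding α and letting N vanish via β.

Nullable non-terminals: A.
FIRST sets used below: FIRST(D) = { '(', '-', 'a' }

A: nullable alternative(s) A → ε; FOLLOW(A) = { $, '(', '-', 'a' }
  A → D A: FIRST \ {ε} = { '(', '-', 'a' } — overlaps FOLLOW(A) on { '(', '-', 'a' }: CONFLICT
  A → a: FIRST \ {ε} = { 'a' } — overlaps FOLLOW(A) on { 'a' }: CONFLICT
  A → ε: FIRST \ {ε} = { } — this is the only nullable alternative, skip

D, T, X have no nullable alternative, so no FIRST/FOLLOW check is needed there.

So the grammar has 2 FIRST/FOLLOW conflicts (marked CONFLICT above).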